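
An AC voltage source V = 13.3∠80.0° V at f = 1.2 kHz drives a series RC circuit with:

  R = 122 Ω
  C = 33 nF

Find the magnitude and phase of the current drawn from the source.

Step 1 — Angular frequency: ω = 2π·f = 2π·1200 = 7540 rad/s.
Step 2 — Component impedances:
  R: Z = R = 122 Ω
  C: Z = 1/(jωC) = -j/(ω·C) = 0 - j4019 Ω
Step 3 — Series combination: Z_total = R + C = 122 - j4019 Ω = 4021∠-88.3° Ω.
Step 4 — Source phasor: V = 13.3∠80.0° V = 2.31 + j13.1 V.
Step 5 — Ohm's law: I = V / Z_total = (2.31 + j13.1) / (122 - j4019) = -0.003239 + j0.0006729 A.
Step 6 — Convert to polar: |I| = 0.003308 A, ∠I = 168.3°.

I = 0.003308∠168.3° A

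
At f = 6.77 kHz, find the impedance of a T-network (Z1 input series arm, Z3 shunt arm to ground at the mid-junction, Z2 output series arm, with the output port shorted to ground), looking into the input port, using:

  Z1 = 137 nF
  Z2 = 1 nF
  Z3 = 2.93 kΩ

Step 1 — Angular frequency: ω = 2π·f = 2π·6770 = 4.254e+04 rad/s.
Step 2 — Component impedances:
  Z1: Z = 1/(jωC) = -j/(ω·C) = 0 - j171.6 Ω
  Z2: Z = 1/(jωC) = -j/(ω·C) = 0 - j2.351e+04 Ω
  Z3: Z = R = 2930 Ω
Step 3 — With the output port shorted to ground, the output series arm Z2 runs from the junction to ground; the shunt arm Z3 also runs from the junction to ground. They appear in parallel: Z3 || Z2 = 2885 - j359.6 Ω.
Step 4 — Series with input arm Z1: Z_in = Z1 + (Z3 || Z2) = 2885 - j531.2 Ω = 2934∠-10.4° Ω.

Z = 2885 - j531.2 Ω = 2934∠-10.4° Ω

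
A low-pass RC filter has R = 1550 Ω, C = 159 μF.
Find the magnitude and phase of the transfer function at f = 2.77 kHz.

Step 1 — Angular frequency: ω = 2π·2770 = 1.74e+04 rad/s.
Step 2 — Transfer function: H(jω) = 1/(1 + jωRC).
Step 3 — Denominator: 1 + jωRC = 1 + j·1.74e+04·1550·0.000159 = 1 + j4289.
Step 4 — H = 5.435e-08 - j0.0002331.
Step 5 — Magnitude: |H| = 0.0002331 (-72.6 dB); phase: φ = -90.0°.

|H| = 0.0002331 (-72.6 dB), φ = -90.0°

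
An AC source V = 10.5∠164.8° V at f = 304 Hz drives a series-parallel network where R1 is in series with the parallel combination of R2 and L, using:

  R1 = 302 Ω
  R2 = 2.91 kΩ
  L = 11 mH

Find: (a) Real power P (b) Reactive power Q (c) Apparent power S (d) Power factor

Step 1 — Angular frequency: ω = 2π·f = 2π·304 = 1910 rad/s.
Step 2 — Component impedances:
  R1: Z = R = 302 Ω
  R2: Z = R = 2910 Ω
  L: Z = jωL = j·1910·0.011 = 0 + j21.01 Ω
Step 3 — Parallel branch: R2 || L = 1/(1/R2 + 1/L) = 0.1517 + j21.01 Ω.
Step 4 — Series with R1: Z_total = R1 + (R2 || L) = 302.2 + j21.01 Ω = 302.9∠4.0° Ω.
Step 5 — Source phasor: V = 10.5∠164.8° V = -10.13 + j2.753 V.
Step 6 — Current: I = V / Z = -0.03274 + j0.01139 A = 0.03467∠160.8° A.
Step 7 — Complex power: S = V·I* = 0.3631 + j0.02525 VA.
Step 8 — Real power: P = Re(S) = 0.3631 W.
Step 9 — Reactive power: Q = Im(S) = 0.02525 VAR.
Step 10 — Apparent power: |S| = 0.364 VA.
Step 11 — Power factor: PF = P/|S| = 0.9976 (lagging).

(a) P = 0.3631 W  (b) Q = 0.02525 VAR  (c) S = 0.364 VA  (d) PF = 0.9976 (lagging)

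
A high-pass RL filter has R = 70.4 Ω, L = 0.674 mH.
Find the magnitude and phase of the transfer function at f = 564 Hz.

Step 1 — Angular frequency: ω = 2π·564 = 3544 rad/s.
Step 2 — Transfer function: H(jω) = jωL/(R + jωL).
Step 3 — Numerator jωL = j·2.388; denominator R + jωL = 70.4 + j2.388.
Step 4 — H = 0.00115 + j0.03389.
Step 5 — Magnitude: |H| = 0.03391 (-29.4 dB); phase: φ = 88.1°.

|H| = 0.03391 (-29.4 dB), φ = 88.1°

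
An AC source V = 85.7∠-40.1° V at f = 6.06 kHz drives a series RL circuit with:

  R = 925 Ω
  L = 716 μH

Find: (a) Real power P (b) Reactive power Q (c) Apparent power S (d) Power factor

Step 1 — Angular frequency: ω = 2π·f = 2π·6060 = 3.808e+04 rad/s.
Step 2 — Component impedances:
  R: Z = R = 925 Ω
  L: Z = jωL = j·3.808e+04·0.000716 = 0 + j27.26 Ω
Step 3 — Series combination: Z_total = R + L = 925 + j27.26 Ω = 925.4∠1.7° Ω.
Step 4 — Source phasor: V = 85.7∠-40.1° V = 65.55 - j55.2 V.
Step 5 — Current: I = V / Z = 0.06905 - j0.06171 A = 0.09261∠-41.8° A.
Step 6 — Complex power: S = V·I* = 7.933 + j0.2338 VA.
Step 7 — Real power: P = Re(S) = 7.933 W.
Step 8 — Reactive power: Q = Im(S) = 0.2338 VAR.
Step 9 — Apparent power: |S| = 7.937 VA.
Step 10 — Power factor: PF = P/|S| = 0.9996 (lagging).

(a) P = 7.933 W  (b) Q = 0.2338 VAR  (c) S = 7.937 VA  (d) PF = 0.9996 (lagging)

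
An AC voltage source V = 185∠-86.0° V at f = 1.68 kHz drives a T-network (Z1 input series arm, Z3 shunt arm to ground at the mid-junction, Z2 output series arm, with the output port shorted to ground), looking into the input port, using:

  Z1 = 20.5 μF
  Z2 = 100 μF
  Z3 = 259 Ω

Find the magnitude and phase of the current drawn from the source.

Step 1 — Angular frequency: ω = 2π·f = 2π·1680 = 1.056e+04 rad/s.
Step 2 — Component impedances:
  Z1: Z = 1/(jωC) = -j/(ω·C) = 0 - j4.621 Ω
  Z2: Z = 1/(jωC) = -j/(ω·C) = 0 - j0.9474 Ω
  Z3: Z = R = 259 Ω
Step 3 — With the output port shorted to ground, the output series arm Z2 runs from the junction to ground; the shunt arm Z3 also runs from the junction to ground. They appear in parallel: Z3 || Z2 = 0.003465 - j0.9473 Ω.
Step 4 — Series with input arm Z1: Z_in = Z1 + (Z3 || Z2) = 0.003465 - j5.569 Ω = 5.569∠-90.0° Ω.
Step 5 — Source phasor: V = 185∠-86.0° V = 12.9 - j184.5 V.
Step 6 — Ohm's law: I = V / Z_total = (12.9 - j184.5) / (0.003465 - j5.569) = 33.14 + j2.297 A.
Step 7 — Convert to polar: |I| = 33.22 A, ∠I = 4.0°.

I = 33.22∠4.0° A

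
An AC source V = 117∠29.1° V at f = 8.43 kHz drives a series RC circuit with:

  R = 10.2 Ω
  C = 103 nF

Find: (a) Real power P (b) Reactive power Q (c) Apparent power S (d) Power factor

Step 1 — Angular frequency: ω = 2π·f = 2π·8430 = 5.297e+04 rad/s.
Step 2 — Component impedances:
  R: Z = R = 10.2 Ω
  C: Z = 1/(jωC) = -j/(ω·C) = 0 - j183.3 Ω
Step 3 — Series combination: Z_total = R + C = 10.2 - j183.3 Ω = 183.6∠-86.8° Ω.
Step 4 — Source phasor: V = 117∠29.1° V = 102.2 + j56.9 V.
Step 5 — Current: I = V / Z = -0.2785 + j0.5732 A = 0.6373∠115.9° A.
Step 6 — Complex power: S = V·I* = 4.143 - j74.45 VA.
Step 7 — Real power: P = Re(S) = 4.143 W.
Step 8 — Reactive power: Q = Im(S) = -74.45 VAR.
Step 9 — Apparent power: |S| = 74.57 VA.
Step 10 — Power factor: PF = P/|S| = 0.05556 (leading).

(a) P = 4.143 W  (b) Q = -74.45 VAR  (c) S = 74.57 VA  (d) PF = 0.05556 (leading)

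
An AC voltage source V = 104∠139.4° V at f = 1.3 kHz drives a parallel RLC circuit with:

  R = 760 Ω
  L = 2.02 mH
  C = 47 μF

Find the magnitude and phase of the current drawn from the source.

Step 1 — Angular frequency: ω = 2π·f = 2π·1300 = 8168 rad/s.
Step 2 — Component impedances:
  R: Z = R = 760 Ω
  L: Z = jωL = j·8168·0.00202 = 0 + j16.5 Ω
  C: Z = 1/(jωC) = -j/(ω·C) = 0 - j2.605 Ω
Step 3 — Parallel combination: 1/Z_total = 1/R + 1/L + 1/C; Z_total = 0.01259 - j3.093 Ω = 3.093∠-89.8° Ω.
Step 4 — Source phasor: V = 104∠139.4° V = -78.96 + j67.68 V.
Step 5 — Ohm's law: I = V / Z_total = (-78.96 + j67.68) / (0.01259 - j3.093) = -21.98 - j25.44 A.
Step 6 — Convert to polar: |I| = 33.62 A, ∠I = -130.8°.

I = 33.62∠-130.8° A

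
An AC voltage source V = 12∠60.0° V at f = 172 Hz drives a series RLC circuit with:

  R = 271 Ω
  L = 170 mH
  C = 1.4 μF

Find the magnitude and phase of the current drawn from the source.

Step 1 — Angular frequency: ω = 2π·f = 2π·172 = 1081 rad/s.
Step 2 — Component impedances:
  R: Z = R = 271 Ω
  L: Z = jωL = j·1081·0.17 = 0 + j183.7 Ω
  C: Z = 1/(jωC) = -j/(ω·C) = 0 - j660.9 Ω
Step 3 — Series combination: Z_total = R + L + C = 271 - j477.2 Ω = 548.8∠-60.4° Ω.
Step 4 — Source phasor: V = 12∠60.0° V = 6 + j10.39 V.
Step 5 — Ohm's law: I = V / Z_total = (6 + j10.39) / (271 - j477.2) = -0.01107 + j0.01886 A.
Step 6 — Convert to polar: |I| = 0.02187 A, ∠I = 120.4°.

I = 0.02187∠120.4° A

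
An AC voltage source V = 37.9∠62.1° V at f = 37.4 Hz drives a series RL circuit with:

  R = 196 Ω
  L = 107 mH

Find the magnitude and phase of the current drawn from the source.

Step 1 — Angular frequency: ω = 2π·f = 2π·37.4 = 235 rad/s.
Step 2 — Component impedances:
  R: Z = R = 196 Ω
  L: Z = jωL = j·235·0.107 = 0 + j25.14 Ω
Step 3 — Series combination: Z_total = R + L = 196 + j25.14 Ω = 197.6∠7.3° Ω.
Step 4 — Source phasor: V = 37.9∠62.1° V = 17.73 + j33.49 V.
Step 5 — Ohm's law: I = V / Z_total = (17.73 + j33.49) / (196 + j25.14) = 0.1106 + j0.1567 A.
Step 6 — Convert to polar: |I| = 0.1918 A, ∠I = 54.8°.

I = 0.1918∠54.8° A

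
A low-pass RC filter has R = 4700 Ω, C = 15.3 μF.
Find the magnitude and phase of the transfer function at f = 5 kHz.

Step 1 — Angular frequency: ω = 2π·5000 = 3.142e+04 rad/s.
Step 2 — Transfer function: H(jω) = 1/(1 + jωRC).
Step 3 — Denominator: 1 + jωRC = 1 + j·3.142e+04·4700·1.53e-05 = 1 + j2259.
Step 4 — H = 1.959e-07 - j0.0004427.
Step 5 — Magnitude: |H| = 0.0004427 (-67.1 dB); phase: φ = -90.0°.

|H| = 0.0004427 (-67.1 dB), φ = -90.0°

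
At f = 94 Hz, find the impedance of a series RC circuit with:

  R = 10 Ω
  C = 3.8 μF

Step 1 — Angular frequency: ω = 2π·f = 2π·94 = 590.6 rad/s.
Step 2 — Component impedances:
  R: Z = R = 10 Ω
  C: Z = 1/(jωC) = -j/(ω·C) = 0 - j445.6 Ω
Step 3 — Series combination: Z_total = R + C = 10 - j445.6 Ω = 445.7∠-88.7° Ω.

Z = 10 - j445.6 Ω = 445.7∠-88.7° Ω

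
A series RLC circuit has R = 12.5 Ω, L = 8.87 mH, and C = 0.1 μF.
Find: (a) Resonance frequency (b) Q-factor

Step 1 — Resonance condition Im(Z)=0 gives ω₀ = 1/√(LC).
Step 2 — ω₀ = 1/√(0.00887·1e-07) = 3.358e+04 rad/s.
Step 3 — f₀ = ω₀/(2π) = 5344 Hz.
Step 4 — Series Q: Q = ω₀L/R = 3.358e+04·0.00887/12.5 = 23.83.

(a) f₀ = 5344 Hz  (b) Q = 23.83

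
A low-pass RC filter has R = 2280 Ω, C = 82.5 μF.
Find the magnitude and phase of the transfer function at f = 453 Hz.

Step 1 — Angular frequency: ω = 2π·453 = 2846 rad/s.
Step 2 — Transfer function: H(jω) = 1/(1 + jωRC).
Step 3 — Denominator: 1 + jωRC = 1 + j·2846·2280·8.25e-05 = 1 + j535.4.
Step 4 — H = 3.489e-06 - j0.001868.
Step 5 — Magnitude: |H| = 0.001868 (-54.6 dB); phase: φ = -89.9°.

|H| = 0.001868 (-54.6 dB), φ = -89.9°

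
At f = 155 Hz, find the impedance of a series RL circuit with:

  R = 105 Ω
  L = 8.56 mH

Step 1 — Angular frequency: ω = 2π·f = 2π·155 = 973.9 rad/s.
Step 2 — Component impedances:
  R: Z = R = 105 Ω
  L: Z = jωL = j·973.9·0.00856 = 0 + j8.337 Ω
Step 3 — Series combination: Z_total = R + L = 105 + j8.337 Ω = 105.3∠4.5° Ω.

Z = 105 + j8.337 Ω = 105.3∠4.5° Ω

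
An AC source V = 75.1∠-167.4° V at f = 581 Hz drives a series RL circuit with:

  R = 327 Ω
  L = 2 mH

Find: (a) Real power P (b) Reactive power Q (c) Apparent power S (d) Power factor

Step 1 — Angular frequency: ω = 2π·f = 2π·581 = 3651 rad/s.
Step 2 — Component impedances:
  R: Z = R = 327 Ω
  L: Z = jωL = j·3651·0.002 = 0 + j7.301 Ω
Step 3 — Series combination: Z_total = R + L = 327 + j7.301 Ω = 327.1∠1.3° Ω.
Step 4 — Source phasor: V = 75.1∠-167.4° V = -73.29 - j16.38 V.
Step 5 — Current: I = V / Z = -0.2251 - j0.04507 A = 0.2296∠-168.7° A.
Step 6 — Complex power: S = V·I* = 17.24 + j0.3849 VA.
Step 7 — Real power: P = Re(S) = 17.24 W.
Step 8 — Reactive power: Q = Im(S) = 0.3849 VAR.
Step 9 — Apparent power: |S| = 17.24 VA.
Step 10 — Power factor: PF = P/|S| = 0.9998 (lagging).

(a) P = 17.24 W  (b) Q = 0.3849 VAR  (c) S = 17.24 VA  (d) PF = 0.9998 (lagging)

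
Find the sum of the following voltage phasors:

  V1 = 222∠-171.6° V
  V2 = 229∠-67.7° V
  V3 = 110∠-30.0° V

Step 1 — Convert each phasor to rectangular form:
  V1 = 222·(cos(-171.6°) + j·sin(-171.6°)) = -219.6 - j32.43 V
  V2 = 229·(cos(-67.7°) + j·sin(-67.7°)) = 86.9 - j211.9 V
  V3 = 110·(cos(-30.0°) + j·sin(-30.0°)) = 95.26 - j55 V
Step 2 — Sum components: V_total = -37.46 - j299.3 V.
Step 3 — Convert to polar: |V_total| = 301.6 V, ∠V_total = -97.1°.

V_total = 301.6∠-97.1° V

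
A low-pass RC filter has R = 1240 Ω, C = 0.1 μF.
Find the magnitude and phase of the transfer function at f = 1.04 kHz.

Step 1 — Angular frequency: ω = 2π·1040 = 6535 rad/s.
Step 2 — Transfer function: H(jω) = 1/(1 + jωRC).
Step 3 — Denominator: 1 + jωRC = 1 + j·6535·1240·1e-07 = 1 + j0.8103.
Step 4 — H = 0.6037 - j0.4891.
Step 5 — Magnitude: |H| = 0.777 (-2.2 dB); phase: φ = -39.0°.

|H| = 0.777 (-2.2 dB), φ = -39.0°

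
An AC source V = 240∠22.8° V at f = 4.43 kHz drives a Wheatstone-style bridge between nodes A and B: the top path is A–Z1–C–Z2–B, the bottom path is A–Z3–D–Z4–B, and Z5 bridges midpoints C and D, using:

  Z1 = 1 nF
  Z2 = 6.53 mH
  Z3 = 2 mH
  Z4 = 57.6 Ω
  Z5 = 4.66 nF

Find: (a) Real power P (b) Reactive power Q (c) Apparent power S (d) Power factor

Step 1 — Angular frequency: ω = 2π·f = 2π·4430 = 2.783e+04 rad/s.
Step 2 — Component impedances:
  Z1: Z = 1/(jωC) = -j/(ω·C) = 0 - j3.593e+04 Ω
  Z2: Z = jωL = j·2.783e+04·0.00653 = 0 + j181.8 Ω
  Z3: Z = jωL = j·2.783e+04·0.002 = 0 + j55.67 Ω
  Z4: Z = R = 57.6 Ω
  Z5: Z = 1/(jωC) = -j/(ω·C) = 0 - j7710 Ω
Step 3 — Bridge requires nodal analysis (the Z5 bridge couples midpoints C and D, so the two paths cannot be reduced to a simple series/parallel combination). Setting node B to ground and injecting 1 A at node A, the 3-node admittance system at A, C, D solves to V_A = Z_AB = 57.78 + j55.22 Ω = 79.92∠43.7° Ω.
Step 4 — Source phasor: V = 240∠22.8° V = 221.2 + j93 V.
Step 5 — Current: I = V / Z = 2.805 - j1.071 A = 3.003∠-20.9° A.
Step 6 — Complex power: S = V·I* = 521.1 + j497.9 VA.
Step 7 — Real power: P = Re(S) = 521.1 W.
Step 8 — Reactive power: Q = Im(S) = 497.9 VAR.
Step 9 — Apparent power: |S| = 720.7 VA.
Step 10 — Power factor: PF = P/|S| = 0.723 (lagging).

(a) P = 521.1 W  (b) Q = 497.9 VAR  (c) S = 720.7 VA  (d) PF = 0.723 (lagging)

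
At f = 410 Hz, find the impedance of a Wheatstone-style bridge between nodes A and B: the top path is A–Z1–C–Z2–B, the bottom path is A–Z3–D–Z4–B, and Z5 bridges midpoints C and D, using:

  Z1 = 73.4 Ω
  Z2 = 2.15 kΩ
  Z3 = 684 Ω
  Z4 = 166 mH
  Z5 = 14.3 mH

Step 1 — Angular frequency: ω = 2π·f = 2π·410 = 2576 rad/s.
Step 2 — Component impedances:
  Z1: Z = R = 73.4 Ω
  Z2: Z = R = 2150 Ω
  Z3: Z = R = 684 Ω
  Z4: Z = jωL = j·2576·0.166 = 0 + j427.6 Ω
  Z5: Z = jωL = j·2576·0.0143 = 0 + j36.84 Ω
Step 3 — Bridge requires nodal analysis (the Z5 bridge couples midpoints C and D, so the two paths cannot be reduced to a simple series/parallel combination). Setting node B to ground and injecting 1 A at node A, the 3-node admittance system at A, C, D solves to V_A = Z_AB = 161.9 + j436.6 Ω = 465.6∠69.7° Ω.

Z = 161.9 + j436.6 Ω = 465.6∠69.7° Ω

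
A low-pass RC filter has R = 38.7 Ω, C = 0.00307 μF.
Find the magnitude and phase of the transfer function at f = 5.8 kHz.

Step 1 — Angular frequency: ω = 2π·5800 = 3.644e+04 rad/s.
Step 2 — Transfer function: H(jω) = 1/(1 + jωRC).
Step 3 — Denominator: 1 + jωRC = 1 + j·3.644e+04·38.7·3.07e-09 = 1 + j0.00433.
Step 4 — H = 1 - j0.00433.
Step 5 — Magnitude: |H| = 1 (-0.0 dB); phase: φ = -0.2°.

|H| = 1 (-0.0 dB), φ = -0.2°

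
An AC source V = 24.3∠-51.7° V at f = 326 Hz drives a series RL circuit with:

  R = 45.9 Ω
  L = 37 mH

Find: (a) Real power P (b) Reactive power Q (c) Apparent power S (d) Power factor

Step 1 — Angular frequency: ω = 2π·f = 2π·326 = 2048 rad/s.
Step 2 — Component impedances:
  R: Z = R = 45.9 Ω
  L: Z = jωL = j·2048·0.037 = 0 + j75.79 Ω
Step 3 — Series combination: Z_total = R + L = 45.9 + j75.79 Ω = 88.6∠58.8° Ω.
Step 4 — Source phasor: V = 24.3∠-51.7° V = 15.06 - j19.07 V.
Step 5 — Current: I = V / Z = -0.09604 - j0.2569 A = 0.2743∠-110.5° A.
Step 6 — Complex power: S = V·I* = 3.452 + j5.7 VA.
Step 7 — Real power: P = Re(S) = 3.452 W.
Step 8 — Reactive power: Q = Im(S) = 5.7 VAR.
Step 9 — Apparent power: |S| = 6.664 VA.
Step 10 — Power factor: PF = P/|S| = 0.518 (lagging).

(a) P = 3.452 W  (b) Q = 5.7 VAR  (c) S = 6.664 VA  (d) PF = 0.518 (lagging)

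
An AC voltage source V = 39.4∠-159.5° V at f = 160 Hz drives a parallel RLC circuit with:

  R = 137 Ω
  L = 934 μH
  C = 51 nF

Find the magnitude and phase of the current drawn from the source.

Step 1 — Angular frequency: ω = 2π·f = 2π·160 = 1005 rad/s.
Step 2 — Component impedances:
  R: Z = R = 137 Ω
  L: Z = jωL = j·1005·0.000934 = 0 + j0.939 Ω
  C: Z = 1/(jωC) = -j/(ω·C) = 0 - j1.95e+04 Ω
Step 3 — Parallel combination: 1/Z_total = 1/R + 1/L + 1/C; Z_total = 0.006436 + j0.939 Ω = 0.939∠89.6° Ω.
Step 4 — Source phasor: V = 39.4∠-159.5° V = -36.9 - j13.8 V.
Step 5 — Ohm's law: I = V / Z_total = (-36.9 - j13.8) / (0.006436 + j0.939) = -14.96 + j39.2 A.
Step 6 — Convert to polar: |I| = 41.96 A, ∠I = 110.9°.

I = 41.96∠110.9° A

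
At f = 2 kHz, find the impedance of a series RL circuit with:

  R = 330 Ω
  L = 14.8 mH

Step 1 — Angular frequency: ω = 2π·f = 2π·2000 = 1.257e+04 rad/s.
Step 2 — Component impedances:
  R: Z = R = 330 Ω
  L: Z = jωL = j·1.257e+04·0.0148 = 0 + j186 Ω
Step 3 — Series combination: Z_total = R + L = 330 + j186 Ω = 378.8∠29.4° Ω.

Z = 330 + j186 Ω = 378.8∠29.4° Ω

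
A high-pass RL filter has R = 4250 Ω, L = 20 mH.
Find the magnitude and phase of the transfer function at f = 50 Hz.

Step 1 — Angular frequency: ω = 2π·50 = 314.2 rad/s.
Step 2 — Transfer function: H(jω) = jωL/(R + jωL).
Step 3 — Numerator jωL = j·6.283; denominator R + jωL = 4250 + j6.283.
Step 4 — H = 2.186e-06 + j0.001478.
Step 5 — Magnitude: |H| = 0.001478 (-56.6 dB); phase: φ = 89.9°.

|H| = 0.001478 (-56.6 dB), φ = 89.9°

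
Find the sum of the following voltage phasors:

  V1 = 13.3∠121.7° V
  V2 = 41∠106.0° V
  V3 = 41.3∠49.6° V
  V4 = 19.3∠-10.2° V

Step 1 — Convert each phasor to rectangular form:
  V1 = 13.3·(cos(121.7°) + j·sin(121.7°)) = -6.989 + j11.32 V
  V2 = 41·(cos(106.0°) + j·sin(106.0°)) = -11.3 + j39.41 V
  V3 = 41.3·(cos(49.6°) + j·sin(49.6°)) = 26.77 + j31.45 V
  V4 = 19.3·(cos(-10.2°) + j·sin(-10.2°)) = 18.99 - j3.418 V
Step 2 — Sum components: V_total = 27.47 + j78.76 V.
Step 3 — Convert to polar: |V_total| = 83.42 V, ∠V_total = 70.8°.

V_total = 83.42∠70.8° V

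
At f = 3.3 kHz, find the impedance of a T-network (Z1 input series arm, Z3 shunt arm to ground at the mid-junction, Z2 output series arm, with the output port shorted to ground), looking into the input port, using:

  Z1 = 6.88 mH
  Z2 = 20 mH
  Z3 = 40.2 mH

Step 1 — Angular frequency: ω = 2π·f = 2π·3300 = 2.073e+04 rad/s.
Step 2 — Component impedances:
  Z1: Z = jωL = j·2.073e+04·0.00688 = 0 + j142.7 Ω
  Z2: Z = jωL = j·2.073e+04·0.02 = 0 + j414.7 Ω
  Z3: Z = jωL = j·2.073e+04·0.0402 = 0 + j833.5 Ω
Step 3 — With the output port shorted to ground, the output series arm Z2 runs from the junction to ground; the shunt arm Z3 also runs from the junction to ground. They appear in parallel: Z3 || Z2 = 0 + j276.9 Ω.
Step 4 — Series with input arm Z1: Z_in = Z1 + (Z3 || Z2) = 0 + j419.6 Ω = 419.6∠90.0° Ω.

Z = 0 + j419.6 Ω = 419.6∠90.0° Ω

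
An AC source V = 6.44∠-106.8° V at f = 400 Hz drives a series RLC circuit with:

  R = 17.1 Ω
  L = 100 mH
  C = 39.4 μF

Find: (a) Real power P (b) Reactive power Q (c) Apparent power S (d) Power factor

Step 1 — Angular frequency: ω = 2π·f = 2π·400 = 2513 rad/s.
Step 2 — Component impedances:
  R: Z = R = 17.1 Ω
  L: Z = jωL = j·2513·0.1 = 0 + j251.3 Ω
  C: Z = 1/(jωC) = -j/(ω·C) = 0 - j10.1 Ω
Step 3 — Series combination: Z_total = R + L + C = 17.1 + j241.2 Ω = 241.8∠85.9° Ω.
Step 4 — Source phasor: V = 6.44∠-106.8° V = -1.861 - j6.165 V.
Step 5 — Current: I = V / Z = -0.02597 + j0.005875 A = 0.02663∠167.3° A.
Step 6 — Complex power: S = V·I* = 0.01213 + j0.1711 VA.
Step 7 — Real power: P = Re(S) = 0.01213 W.
Step 8 — Reactive power: Q = Im(S) = 0.1711 VAR.
Step 9 — Apparent power: |S| = 0.1715 VA.
Step 10 — Power factor: PF = P/|S| = 0.07071 (lagging).

(a) P = 0.01213 W  (b) Q = 0.1711 VAR  (c) S = 0.1715 VA  (d) PF = 0.07071 (lagging)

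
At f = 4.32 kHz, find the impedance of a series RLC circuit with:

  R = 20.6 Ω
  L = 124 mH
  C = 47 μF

Step 1 — Angular frequency: ω = 2π·f = 2π·4320 = 2.714e+04 rad/s.
Step 2 — Component impedances:
  R: Z = R = 20.6 Ω
  L: Z = jωL = j·2.714e+04·0.124 = 0 + j3366 Ω
  C: Z = 1/(jωC) = -j/(ω·C) = 0 - j0.7839 Ω
Step 3 — Series combination: Z_total = R + L + C = 20.6 + j3365 Ω = 3365∠89.6° Ω.

Z = 20.6 + j3365 Ω = 3365∠89.6° Ω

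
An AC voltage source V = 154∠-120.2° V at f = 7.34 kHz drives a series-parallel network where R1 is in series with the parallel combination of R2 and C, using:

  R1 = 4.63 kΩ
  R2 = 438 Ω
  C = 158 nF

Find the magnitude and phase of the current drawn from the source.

Step 1 — Angular frequency: ω = 2π·f = 2π·7340 = 4.612e+04 rad/s.
Step 2 — Component impedances:
  R1: Z = R = 4630 Ω
  R2: Z = R = 438 Ω
  C: Z = 1/(jωC) = -j/(ω·C) = 0 - j137.2 Ω
Step 3 — Parallel branch: R2 || C = 1/(1/R2 + 1/C) = 39.16 - j125 Ω.
Step 4 — Series with R1: Z_total = R1 + (R2 || C) = 4669 - j125 Ω = 4671∠-1.5° Ω.
Step 5 — Source phasor: V = 154∠-120.2° V = -77.47 - j133.1 V.
Step 6 — Ohm's law: I = V / Z_total = (-77.47 - j133.1) / (4669 - j125) = -0.01582 - j0.02893 A.
Step 7 — Convert to polar: |I| = 0.03297 A, ∠I = -118.7°.

I = 0.03297∠-118.7° A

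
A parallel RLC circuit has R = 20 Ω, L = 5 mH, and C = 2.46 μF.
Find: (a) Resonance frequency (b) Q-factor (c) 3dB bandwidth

Step 1 — Resonance: ω₀ = 1/√(LC) = 1/√(0.005·2.46e-06) = 9017 rad/s.
Step 2 — f₀ = ω₀/(2π) = 1435 Hz.
Step 3 — Parallel Q: Q = R/(ω₀L) = 20/(9017·0.005) = 0.4436.
Step 4 — Bandwidth: Δω = ω₀/Q = 2.033e+04 rad/s; BW = Δω/(2π) = 3235 Hz.

(a) f₀ = 1435 Hz  (b) Q = 0.4436  (c) BW = 3235 Hz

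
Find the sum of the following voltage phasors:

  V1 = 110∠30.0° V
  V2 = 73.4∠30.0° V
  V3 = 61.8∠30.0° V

Step 1 — Convert each phasor to rectangular form:
  V1 = 110·(cos(30.0°) + j·sin(30.0°)) = 95.26 + j55 V
  V2 = 73.4·(cos(30.0°) + j·sin(30.0°)) = 63.57 + j36.7 V
  V3 = 61.8·(cos(30.0°) + j·sin(30.0°)) = 53.52 + j30.9 V
Step 2 — Sum components: V_total = 212.3 + j122.6 V.
Step 3 — Convert to polar: |V_total| = 245.2 V, ∠V_total = 30.0°.

V_total = 245.2∠30.0° V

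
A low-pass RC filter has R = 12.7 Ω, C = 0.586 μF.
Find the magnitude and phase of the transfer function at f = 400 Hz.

Step 1 — Angular frequency: ω = 2π·400 = 2513 rad/s.
Step 2 — Transfer function: H(jω) = 1/(1 + jωRC).
Step 3 — Denominator: 1 + jωRC = 1 + j·2513·12.7·5.86e-07 = 1 + j0.0187.
Step 4 — H = 0.9997 - j0.0187.
Step 5 — Magnitude: |H| = 0.9998 (-0.0 dB); phase: φ = -1.1°.

|H| = 0.9998 (-0.0 dB), φ = -1.1°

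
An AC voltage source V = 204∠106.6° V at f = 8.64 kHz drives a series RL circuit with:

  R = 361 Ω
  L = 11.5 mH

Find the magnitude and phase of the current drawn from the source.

Step 1 — Angular frequency: ω = 2π·f = 2π·8640 = 5.429e+04 rad/s.
Step 2 — Component impedances:
  R: Z = R = 361 Ω
  L: Z = jωL = j·5.429e+04·0.0115 = 0 + j624.3 Ω
Step 3 — Series combination: Z_total = R + L = 361 + j624.3 Ω = 721.2∠60.0° Ω.
Step 4 — Source phasor: V = 204∠106.6° V = -58.28 + j195.5 V.
Step 5 — Ohm's law: I = V / Z_total = (-58.28 + j195.5) / (361 + j624.3) = 0.1942 + j0.2057 A.
Step 6 — Convert to polar: |I| = 0.2829 A, ∠I = 46.6°.

I = 0.2829∠46.6° A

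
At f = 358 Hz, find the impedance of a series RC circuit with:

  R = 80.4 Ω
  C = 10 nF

Step 1 — Angular frequency: ω = 2π·f = 2π·358 = 2249 rad/s.
Step 2 — Component impedances:
  R: Z = R = 80.4 Ω
  C: Z = 1/(jωC) = -j/(ω·C) = 0 - j4.446e+04 Ω
Step 3 — Series combination: Z_total = R + C = 80.4 - j4.446e+04 Ω = 4.446e+04∠-89.9° Ω.

Z = 80.4 - j4.446e+04 Ω = 4.446e+04∠-89.9° Ω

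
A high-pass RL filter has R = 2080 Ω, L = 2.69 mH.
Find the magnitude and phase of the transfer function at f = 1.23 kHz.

Step 1 — Angular frequency: ω = 2π·1230 = 7728 rad/s.
Step 2 — Transfer function: H(jω) = jωL/(R + jωL).
Step 3 — Numerator jωL = j·20.79; denominator R + jωL = 2080 + j20.79.
Step 4 — H = 9.989e-05 + j0.009994.
Step 5 — Magnitude: |H| = 0.009994 (-40.0 dB); phase: φ = 89.4°.

|H| = 0.009994 (-40.0 dB), φ = 89.4°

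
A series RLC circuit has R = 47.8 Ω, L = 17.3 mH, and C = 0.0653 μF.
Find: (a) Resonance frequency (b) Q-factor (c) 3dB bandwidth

Step 1 — Resonance: ω₀ = 1/√(LC) = 1/√(0.0173·6.53e-08) = 2.975e+04 rad/s.
Step 2 — f₀ = ω₀/(2π) = 4735 Hz.
Step 3 — Series Q: Q = ω₀L/R = 2.975e+04·0.0173/47.8 = 10.77.
Step 4 — Bandwidth: Δω = ω₀/Q = 2763 rad/s; BW = Δω/(2π) = 439.7 Hz.

(a) f₀ = 4735 Hz  (b) Q = 10.77  (c) BW = 439.7 Hz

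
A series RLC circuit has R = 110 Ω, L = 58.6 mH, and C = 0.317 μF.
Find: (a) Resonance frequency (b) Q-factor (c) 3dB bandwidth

Step 1 — Resonance: ω₀ = 1/√(LC) = 1/√(0.0586·3.17e-07) = 7337 rad/s.
Step 2 — f₀ = ω₀/(2π) = 1168 Hz.
Step 3 — Series Q: Q = ω₀L/R = 7337·0.0586/110 = 3.909.
Step 4 — Bandwidth: Δω = ω₀/Q = 1877 rad/s; BW = Δω/(2π) = 298.8 Hz.

(a) f₀ = 1168 Hz  (b) Q = 3.909  (c) BW = 298.8 Hz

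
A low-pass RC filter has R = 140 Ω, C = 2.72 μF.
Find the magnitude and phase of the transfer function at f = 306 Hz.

Step 1 — Angular frequency: ω = 2π·306 = 1923 rad/s.
Step 2 — Transfer function: H(jω) = 1/(1 + jωRC).
Step 3 — Denominator: 1 + jωRC = 1 + j·1923·140·2.72e-06 = 1 + j0.7321.
Step 4 — H = 0.651 - j0.4766.
Step 5 — Magnitude: |H| = 0.8069 (-1.9 dB); phase: φ = -36.2°.

|H| = 0.8069 (-1.9 dB), φ = -36.2°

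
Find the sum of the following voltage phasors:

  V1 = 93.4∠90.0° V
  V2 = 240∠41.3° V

Step 1 — Convert each phasor to rectangular form:
  V1 = 93.4·(cos(90.0°) + j·sin(90.0°)) = 0 + j93.4 V
  V2 = 240·(cos(41.3°) + j·sin(41.3°)) = 180.3 + j158.4 V
Step 2 — Sum components: V_total = 180.3 + j251.8 V.
Step 3 — Convert to polar: |V_total| = 309.7 V, ∠V_total = 54.4°.

V_total = 309.7∠54.4° V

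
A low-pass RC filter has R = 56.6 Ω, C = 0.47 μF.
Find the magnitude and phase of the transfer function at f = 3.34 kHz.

Step 1 — Angular frequency: ω = 2π·3340 = 2.099e+04 rad/s.
Step 2 — Transfer function: H(jω) = 1/(1 + jωRC).
Step 3 — Denominator: 1 + jωRC = 1 + j·2.099e+04·56.6·4.7e-07 = 1 + j0.5583.
Step 4 — H = 0.7624 - j0.4256.
Step 5 — Magnitude: |H| = 0.8732 (-1.2 dB); phase: φ = -29.2°.

|H| = 0.8732 (-1.2 dB), φ = -29.2°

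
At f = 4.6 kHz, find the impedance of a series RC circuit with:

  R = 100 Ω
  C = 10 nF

Step 1 — Angular frequency: ω = 2π·f = 2π·4600 = 2.89e+04 rad/s.
Step 2 — Component impedances:
  R: Z = R = 100 Ω
  C: Z = 1/(jωC) = -j/(ω·C) = 0 - j3460 Ω
Step 3 — Series combination: Z_total = R + C = 100 - j3460 Ω = 3461∠-88.3° Ω.

Z = 100 - j3460 Ω = 3461∠-88.3° Ω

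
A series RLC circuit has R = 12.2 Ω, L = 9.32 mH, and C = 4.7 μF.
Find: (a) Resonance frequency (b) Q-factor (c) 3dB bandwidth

Step 1 — Resonance condition Im(Z)=0 gives ω₀ = 1/√(LC).
Step 2 — ω₀ = 1/√(0.00932·4.7e-06) = 4778 rad/s.
Step 3 — f₀ = ω₀/(2π) = 760.4 Hz.
Step 4 — Series Q: Q = ω₀L/R = 4778·0.00932/12.2 = 3.65.
Step 5 — 3dB bandwidth: Δω = ω₀/Q = 1309 rad/s; BW = Δω/(2π) = 208.3 Hz.

(a) f₀ = 760.4 Hz  (b) Q = 3.65  (c) BW = 208.3 Hz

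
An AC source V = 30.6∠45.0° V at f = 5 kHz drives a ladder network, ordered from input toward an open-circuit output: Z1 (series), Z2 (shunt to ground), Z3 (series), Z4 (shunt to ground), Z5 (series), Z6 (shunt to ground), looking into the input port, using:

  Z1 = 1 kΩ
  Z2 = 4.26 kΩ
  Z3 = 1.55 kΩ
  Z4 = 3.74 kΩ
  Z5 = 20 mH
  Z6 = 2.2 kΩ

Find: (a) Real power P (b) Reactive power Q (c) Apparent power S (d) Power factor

Step 1 — Angular frequency: ω = 2π·f = 2π·5000 = 3.142e+04 rad/s.
Step 2 — Component impedances:
  Z1: Z = R = 1000 Ω
  Z2: Z = R = 4260 Ω
  Z3: Z = R = 1550 Ω
  Z4: Z = R = 3740 Ω
  Z5: Z = jωL = j·3.142e+04·0.02 = 0 + j628.3 Ω
  Z6: Z = R = 2200 Ω
Step 3 — Ladder network (open output): work backward from the far end, alternating series and parallel combinations. Z_in = 2750 + j85.63 Ω = 2751∠1.8° Ω.
Step 4 — Source phasor: V = 30.6∠45.0° V = 21.64 + j21.64 V.
Step 5 — Current: I = V / Z = 0.008106 + j0.007616 A = 0.01112∠43.2° A.
Step 6 — Complex power: S = V·I* = 0.3402 + j0.01059 VA.
Step 7 — Real power: P = Re(S) = 0.3402 W.
Step 8 — Reactive power: Q = Im(S) = 0.01059 VAR.
Step 9 — Apparent power: |S| = 0.3404 VA.
Step 10 — Power factor: PF = P/|S| = 0.9995 (lagging).

(a) P = 0.3402 W  (b) Q = 0.01059 VAR  (c) S = 0.3404 VA  (d) PF = 0.9995 (lagging)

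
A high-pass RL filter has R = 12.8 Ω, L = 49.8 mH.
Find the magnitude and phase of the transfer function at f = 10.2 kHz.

Step 1 — Angular frequency: ω = 2π·1.02e+04 = 6.409e+04 rad/s.
Step 2 — Transfer function: H(jω) = jωL/(R + jωL).
Step 3 — Numerator jωL = j·3192; denominator R + jωL = 12.8 + j3192.
Step 4 — H = 1 + j0.00401.
Step 5 — Magnitude: |H| = 1 (-0.0 dB); phase: φ = 0.2°.

|H| = 1 (-0.0 dB), φ = 0.2°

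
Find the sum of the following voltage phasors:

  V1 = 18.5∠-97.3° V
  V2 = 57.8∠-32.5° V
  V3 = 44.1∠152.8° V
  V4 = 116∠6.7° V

Step 1 — Convert each phasor to rectangular form:
  V1 = 18.5·(cos(-97.3°) + j·sin(-97.3°)) = -2.351 - j18.35 V
  V2 = 57.8·(cos(-32.5°) + j·sin(-32.5°)) = 48.75 - j31.06 V
  V3 = 44.1·(cos(152.8°) + j·sin(152.8°)) = -39.22 + j20.16 V
  V4 = 116·(cos(6.7°) + j·sin(6.7°)) = 115.2 + j13.53 V
Step 2 — Sum components: V_total = 122.4 - j15.71 V.
Step 3 — Convert to polar: |V_total| = 123.4 V, ∠V_total = -7.3°.

V_total = 123.4∠-7.3° V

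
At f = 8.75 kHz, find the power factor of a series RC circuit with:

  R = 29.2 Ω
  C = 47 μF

Step 1 — Angular frequency: ω = 2π·f = 2π·8750 = 5.498e+04 rad/s.
Step 2 — Component impedances:
  R: Z = R = 29.2 Ω
  C: Z = 1/(jωC) = -j/(ω·C) = 0 - j0.387 Ω
Step 3 — Series combination: Z_total = R + C = 29.2 - j0.387 Ω = 29.2∠-0.8° Ω.
Step 4 — Power factor: PF = cos(φ) = Re(Z)/|Z| = 29.2/29.203 = 0.9999.
Step 5 — Type: Im(Z) = -0.387 ⇒ leading (phase φ = -0.8°).

PF = 0.9999 (leading, φ = -0.8°)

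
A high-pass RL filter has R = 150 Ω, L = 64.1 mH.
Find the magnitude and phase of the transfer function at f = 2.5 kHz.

Step 1 — Angular frequency: ω = 2π·2500 = 1.571e+04 rad/s.
Step 2 — Transfer function: H(jω) = jωL/(R + jωL).
Step 3 — Numerator jωL = j·1007; denominator R + jωL = 150 + j1007.
Step 4 — H = 0.9783 + j0.1457.
Step 5 — Magnitude: |H| = 0.9891 (-0.1 dB); phase: φ = 8.5°.

|H| = 0.9891 (-0.1 dB), φ = 8.5°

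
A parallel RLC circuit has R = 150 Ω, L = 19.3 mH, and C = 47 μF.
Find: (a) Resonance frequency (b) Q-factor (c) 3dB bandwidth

Step 1 — Resonance: ω₀ = 1/√(LC) = 1/√(0.0193·4.7e-05) = 1050 rad/s.
Step 2 — f₀ = ω₀/(2π) = 167.1 Hz.
Step 3 — Parallel Q: Q = R/(ω₀L) = 150/(1050·0.0193) = 7.402.
Step 4 — Bandwidth: Δω = ω₀/Q = 141.8 rad/s; BW = Δω/(2π) = 22.58 Hz.

(a) f₀ = 167.1 Hz  (b) Q = 7.402  (c) BW = 22.58 Hz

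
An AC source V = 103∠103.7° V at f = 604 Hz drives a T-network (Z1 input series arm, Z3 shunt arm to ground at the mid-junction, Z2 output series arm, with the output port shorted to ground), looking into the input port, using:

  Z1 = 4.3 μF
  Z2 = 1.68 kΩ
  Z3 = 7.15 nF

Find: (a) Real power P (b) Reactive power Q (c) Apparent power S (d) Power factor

Step 1 — Angular frequency: ω = 2π·f = 2π·604 = 3795 rad/s.
Step 2 — Component impedances:
  Z1: Z = 1/(jωC) = -j/(ω·C) = 0 - j61.28 Ω
  Z2: Z = R = 1680 Ω
  Z3: Z = 1/(jωC) = -j/(ω·C) = 0 - j3.685e+04 Ω
Step 3 — With the output port shorted to ground, the output series arm Z2 runs from the junction to ground; the shunt arm Z3 also runs from the junction to ground. They appear in parallel: Z3 || Z2 = 1677 - j76.43 Ω.
Step 4 — Series with input arm Z1: Z_in = Z1 + (Z3 || Z2) = 1677 - j137.7 Ω = 1682∠-4.7° Ω.
Step 5 — Source phasor: V = 103∠103.7° V = -24.39 + j100.1 V.
Step 6 — Current: I = V / Z = -0.01932 + j0.0581 A = 0.06123∠108.4° A.
Step 7 — Complex power: S = V·I* = 6.286 - j0.5163 VA.
Step 8 — Real power: P = Re(S) = 6.286 W.
Step 9 — Reactive power: Q = Im(S) = -0.5163 VAR.
Step 10 — Apparent power: |S| = 6.307 VA.
Step 11 — Power factor: PF = P/|S| = 0.9966 (leading).

(a) P = 6.286 W  (b) Q = -0.5163 VAR  (c) S = 6.307 VA  (d) PF = 0.9966 (leading)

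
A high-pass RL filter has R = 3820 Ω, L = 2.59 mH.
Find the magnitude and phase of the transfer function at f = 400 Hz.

Step 1 — Angular frequency: ω = 2π·400 = 2513 rad/s.
Step 2 — Transfer function: H(jω) = jωL/(R + jωL).
Step 3 — Numerator jωL = j·6.509; denominator R + jωL = 3820 + j6.509.
Step 4 — H = 2.904e-06 + j0.001704.
Step 5 — Magnitude: |H| = 0.001704 (-55.4 dB); phase: φ = 89.9°.

|H| = 0.001704 (-55.4 dB), φ = 89.9°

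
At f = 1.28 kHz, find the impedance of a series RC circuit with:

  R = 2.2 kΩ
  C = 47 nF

Step 1 — Angular frequency: ω = 2π·f = 2π·1280 = 8042 rad/s.
Step 2 — Component impedances:
  R: Z = R = 2200 Ω
  C: Z = 1/(jωC) = -j/(ω·C) = 0 - j2646 Ω
Step 3 — Series combination: Z_total = R + C = 2200 - j2646 Ω = 3441∠-50.3° Ω.

Z = 2200 - j2646 Ω = 3441∠-50.3° Ω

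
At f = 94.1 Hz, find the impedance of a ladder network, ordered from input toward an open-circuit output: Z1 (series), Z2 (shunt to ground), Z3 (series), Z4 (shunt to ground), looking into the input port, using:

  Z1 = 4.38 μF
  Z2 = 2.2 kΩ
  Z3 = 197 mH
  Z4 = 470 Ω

Step 1 — Angular frequency: ω = 2π·f = 2π·94.1 = 591.2 rad/s.
Step 2 — Component impedances:
  Z1: Z = 1/(jωC) = -j/(ω·C) = 0 - j386.2 Ω
  Z2: Z = R = 2200 Ω
  Z3: Z = jωL = j·591.2·0.197 = 0 + j116.5 Ω
  Z4: Z = R = 470 Ω
Step 3 — Ladder network (open output): work backward from the far end, alternating series and parallel combinations. Z_in = 390.7 - j307.2 Ω = 497∠-38.2° Ω.

Z = 390.7 - j307.2 Ω = 497∠-38.2° Ω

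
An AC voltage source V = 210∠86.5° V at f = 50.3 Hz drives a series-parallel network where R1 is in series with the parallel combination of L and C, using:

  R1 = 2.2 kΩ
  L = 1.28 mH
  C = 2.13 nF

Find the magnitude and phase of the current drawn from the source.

Step 1 — Angular frequency: ω = 2π·f = 2π·50.3 = 316 rad/s.
Step 2 — Component impedances:
  R1: Z = R = 2200 Ω
  L: Z = jωL = j·316·0.00128 = 0 + j0.4045 Ω
  C: Z = 1/(jωC) = -j/(ω·C) = 0 - j1.485e+06 Ω
Step 3 — Parallel branch: L || C = 1/(1/L + 1/C) = 0 + j0.4045 Ω.
Step 4 — Series with R1: Z_total = R1 + (L || C) = 2200 + j0.4045 Ω = 2200∠0.0° Ω.
Step 5 — Source phasor: V = 210∠86.5° V = 12.82 + j209.6 V.
Step 6 — Ohm's law: I = V / Z_total = (12.82 + j209.6) / (2200 + j0.4045) = 0.005845 + j0.09528 A.
Step 7 — Convert to polar: |I| = 0.09545 A, ∠I = 86.5°.

I = 0.09545∠86.5° A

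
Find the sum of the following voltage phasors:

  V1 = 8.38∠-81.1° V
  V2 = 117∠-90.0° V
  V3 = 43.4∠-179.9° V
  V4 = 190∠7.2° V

Step 1 — Convert each phasor to rectangular form:
  V1 = 8.38·(cos(-81.1°) + j·sin(-81.1°)) = 1.296 - j8.279 V
  V2 = 117·(cos(-90.0°) + j·sin(-90.0°)) = 0 - j117 V
  V3 = 43.4·(cos(-179.9°) + j·sin(-179.9°)) = -43.4 - j0.07575 V
  V4 = 190·(cos(7.2°) + j·sin(7.2°)) = 188.5 + j23.81 V
Step 2 — Sum components: V_total = 146.4 - j101.5 V.
Step 3 — Convert to polar: |V_total| = 178.2 V, ∠V_total = -34.7°.

V_total = 178.2∠-34.7° V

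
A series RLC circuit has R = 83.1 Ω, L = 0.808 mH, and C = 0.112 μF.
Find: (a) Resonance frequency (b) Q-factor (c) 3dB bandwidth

Step 1 — Resonance: ω₀ = 1/√(LC) = 1/√(0.000808·1.12e-07) = 1.051e+05 rad/s.
Step 2 — f₀ = ω₀/(2π) = 1.673e+04 Hz.
Step 3 — Series Q: Q = ω₀L/R = 1.051e+05·0.000808/83.1 = 1.022.
Step 4 — Bandwidth: Δω = ω₀/Q = 1.028e+05 rad/s; BW = Δω/(2π) = 1.637e+04 Hz.

(a) f₀ = 1.673e+04 Hz  (b) Q = 1.022  (c) BW = 1.637e+04 Hz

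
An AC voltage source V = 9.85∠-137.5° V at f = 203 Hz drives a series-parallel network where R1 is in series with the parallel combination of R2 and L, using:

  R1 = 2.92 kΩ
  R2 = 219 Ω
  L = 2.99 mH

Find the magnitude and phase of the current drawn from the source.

Step 1 — Angular frequency: ω = 2π·f = 2π·203 = 1275 rad/s.
Step 2 — Component impedances:
  R1: Z = R = 2920 Ω
  R2: Z = R = 219 Ω
  L: Z = jωL = j·1275·0.00299 = 0 + j3.814 Ω
Step 3 — Parallel branch: R2 || L = 1/(1/R2 + 1/L) = 0.06639 + j3.813 Ω.
Step 4 — Series with R1: Z_total = R1 + (R2 || L) = 2920 + j3.813 Ω = 2920∠0.1° Ω.
Step 5 — Source phasor: V = 9.85∠-137.5° V = -7.262 - j6.655 V.
Step 6 — Ohm's law: I = V / Z_total = (-7.262 - j6.655) / (2920 + j3.813) = -0.00249 - j0.002276 A.
Step 7 — Convert to polar: |I| = 0.003373 A, ∠I = -137.6°.

I = 0.003373∠-137.6° A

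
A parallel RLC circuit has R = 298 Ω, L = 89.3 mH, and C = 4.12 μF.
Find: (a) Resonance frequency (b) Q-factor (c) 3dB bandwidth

Step 1 — Resonance: ω₀ = 1/√(LC) = 1/√(0.0893·4.12e-06) = 1649 rad/s.
Step 2 — f₀ = ω₀/(2π) = 262.4 Hz.
Step 3 — Parallel Q: Q = R/(ω₀L) = 298/(1649·0.0893) = 2.024.
Step 4 — Bandwidth: Δω = ω₀/Q = 814.5 rad/s; BW = Δω/(2π) = 129.6 Hz.

(a) f₀ = 262.4 Hz  (b) Q = 2.024  (c) BW = 129.6 Hz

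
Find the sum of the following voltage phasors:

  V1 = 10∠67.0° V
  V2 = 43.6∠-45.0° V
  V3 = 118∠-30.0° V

Step 1 — Convert each phasor to rectangular form:
  V1 = 10·(cos(67.0°) + j·sin(67.0°)) = 3.907 + j9.205 V
  V2 = 43.6·(cos(-45.0°) + j·sin(-45.0°)) = 30.83 - j30.83 V
  V3 = 118·(cos(-30.0°) + j·sin(-30.0°)) = 102.2 - j59 V
Step 2 — Sum components: V_total = 136.9 - j80.62 V.
Step 3 — Convert to polar: |V_total| = 158.9 V, ∠V_total = -30.5°.

V_total = 158.9∠-30.5° V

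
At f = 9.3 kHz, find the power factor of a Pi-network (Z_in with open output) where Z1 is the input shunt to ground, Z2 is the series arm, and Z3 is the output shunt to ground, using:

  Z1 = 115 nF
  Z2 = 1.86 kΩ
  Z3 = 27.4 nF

Step 1 — Angular frequency: ω = 2π·f = 2π·9300 = 5.843e+04 rad/s.
Step 2 — Component impedances:
  Z1: Z = 1/(jωC) = -j/(ω·C) = 0 - j148.8 Ω
  Z2: Z = R = 1860 Ω
  Z3: Z = 1/(jωC) = -j/(ω·C) = 0 - j624.6 Ω
Step 3 — With open output, the series arm Z2 and the output shunt Z3 appear in series to ground: Z2 + Z3 = 1860 - j624.6 Ω.
Step 4 — Parallel with input shunt Z1: Z_in = Z1 || (Z2 + Z3) = 10.15 - j144.6 Ω = 144.9∠-86.0° Ω.
Step 5 — Power factor: PF = cos(φ) = Re(Z)/|Z| = 10.151/144.95 = 0.07003.
Step 6 — Type: Im(Z) = -144.6 ⇒ leading (phase φ = -86.0°).

PF = 0.07003 (leading, φ = -86.0°)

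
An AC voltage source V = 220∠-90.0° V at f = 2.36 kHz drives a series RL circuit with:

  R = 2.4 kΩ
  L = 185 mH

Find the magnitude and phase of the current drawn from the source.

Step 1 — Angular frequency: ω = 2π·f = 2π·2360 = 1.483e+04 rad/s.
Step 2 — Component impedances:
  R: Z = R = 2400 Ω
  L: Z = jωL = j·1.483e+04·0.185 = 0 + j2743 Ω
Step 3 — Series combination: Z_total = R + L = 2400 + j2743 Ω = 3645∠48.8° Ω.
Step 4 — Source phasor: V = 220∠-90.0° V = 0 - j220 V.
Step 5 — Ohm's law: I = V / Z_total = (0 - j220) / (2400 + j2743) = -0.04543 - j0.03974 A.
Step 6 — Convert to polar: |I| = 0.06036 A, ∠I = -138.8°.

I = 0.06036∠-138.8° A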